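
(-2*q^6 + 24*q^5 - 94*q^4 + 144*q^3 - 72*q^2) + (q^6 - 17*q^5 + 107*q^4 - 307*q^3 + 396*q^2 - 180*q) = -q^6 + 7*q^5 + 13*q^4 - 163*q^3 + 324*q^2 - 180*q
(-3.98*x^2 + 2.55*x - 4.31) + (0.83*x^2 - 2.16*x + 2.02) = -3.15*x^2 + 0.39*x - 2.29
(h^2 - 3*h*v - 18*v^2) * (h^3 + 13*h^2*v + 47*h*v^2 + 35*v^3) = h^5 + 10*h^4*v - 10*h^3*v^2 - 340*h^2*v^3 - 951*h*v^4 - 630*v^5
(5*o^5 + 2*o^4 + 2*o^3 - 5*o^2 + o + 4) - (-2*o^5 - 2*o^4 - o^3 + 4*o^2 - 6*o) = 7*o^5 + 4*o^4 + 3*o^3 - 9*o^2 + 7*o + 4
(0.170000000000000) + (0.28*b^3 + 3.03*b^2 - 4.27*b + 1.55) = 0.28*b^3 + 3.03*b^2 - 4.27*b + 1.72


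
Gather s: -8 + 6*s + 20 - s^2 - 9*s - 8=-s^2 - 3*s + 4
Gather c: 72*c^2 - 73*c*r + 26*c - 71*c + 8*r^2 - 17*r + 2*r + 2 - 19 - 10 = 72*c^2 + c*(-73*r - 45) + 8*r^2 - 15*r - 27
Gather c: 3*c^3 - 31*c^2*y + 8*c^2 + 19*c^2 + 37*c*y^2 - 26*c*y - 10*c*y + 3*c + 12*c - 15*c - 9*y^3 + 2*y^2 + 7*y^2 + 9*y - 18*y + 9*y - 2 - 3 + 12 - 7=3*c^3 + c^2*(27 - 31*y) + c*(37*y^2 - 36*y) - 9*y^3 + 9*y^2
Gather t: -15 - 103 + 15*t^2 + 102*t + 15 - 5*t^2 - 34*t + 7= 10*t^2 + 68*t - 96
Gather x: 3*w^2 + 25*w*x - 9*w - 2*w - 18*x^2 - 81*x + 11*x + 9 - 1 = 3*w^2 - 11*w - 18*x^2 + x*(25*w - 70) + 8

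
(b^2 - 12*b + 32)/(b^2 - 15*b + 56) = (b - 4)/(b - 7)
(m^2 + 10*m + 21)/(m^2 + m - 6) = (m + 7)/(m - 2)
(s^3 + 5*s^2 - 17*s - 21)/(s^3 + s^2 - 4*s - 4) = (s^2 + 4*s - 21)/(s^2 - 4)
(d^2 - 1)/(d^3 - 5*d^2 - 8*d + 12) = (d + 1)/(d^2 - 4*d - 12)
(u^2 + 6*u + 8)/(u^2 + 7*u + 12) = (u + 2)/(u + 3)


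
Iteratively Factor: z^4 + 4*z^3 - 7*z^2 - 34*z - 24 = (z + 2)*(z^3 + 2*z^2 - 11*z - 12) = (z + 1)*(z + 2)*(z^2 + z - 12) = (z - 3)*(z + 1)*(z + 2)*(z + 4)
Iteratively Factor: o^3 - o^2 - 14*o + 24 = (o + 4)*(o^2 - 5*o + 6) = (o - 3)*(o + 4)*(o - 2)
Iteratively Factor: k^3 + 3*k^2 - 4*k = (k - 1)*(k^2 + 4*k) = (k - 1)*(k + 4)*(k)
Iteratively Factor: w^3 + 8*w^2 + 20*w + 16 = (w + 4)*(w^2 + 4*w + 4) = (w + 2)*(w + 4)*(w + 2)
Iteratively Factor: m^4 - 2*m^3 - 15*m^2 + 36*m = (m - 3)*(m^3 + m^2 - 12*m) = (m - 3)^2*(m^2 + 4*m) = (m - 3)^2*(m + 4)*(m)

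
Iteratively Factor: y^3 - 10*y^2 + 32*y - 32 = (y - 2)*(y^2 - 8*y + 16) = (y - 4)*(y - 2)*(y - 4)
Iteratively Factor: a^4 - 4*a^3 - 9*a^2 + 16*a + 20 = (a + 2)*(a^3 - 6*a^2 + 3*a + 10) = (a - 2)*(a + 2)*(a^2 - 4*a - 5) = (a - 2)*(a + 1)*(a + 2)*(a - 5)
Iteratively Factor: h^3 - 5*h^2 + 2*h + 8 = (h - 4)*(h^2 - h - 2) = (h - 4)*(h + 1)*(h - 2)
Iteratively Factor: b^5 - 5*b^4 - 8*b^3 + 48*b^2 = (b)*(b^4 - 5*b^3 - 8*b^2 + 48*b) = b*(b - 4)*(b^3 - b^2 - 12*b) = b^2*(b - 4)*(b^2 - b - 12) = b^2*(b - 4)^2*(b + 3)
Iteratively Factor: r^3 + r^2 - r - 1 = (r - 1)*(r^2 + 2*r + 1) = (r - 1)*(r + 1)*(r + 1)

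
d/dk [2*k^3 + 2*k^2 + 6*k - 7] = 6*k^2 + 4*k + 6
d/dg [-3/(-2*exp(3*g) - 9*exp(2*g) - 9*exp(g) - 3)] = (-18*exp(2*g) - 54*exp(g) - 27)*exp(g)/(2*exp(3*g) + 9*exp(2*g) + 9*exp(g) + 3)^2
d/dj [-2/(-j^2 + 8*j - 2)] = 4*(4 - j)/(j^2 - 8*j + 2)^2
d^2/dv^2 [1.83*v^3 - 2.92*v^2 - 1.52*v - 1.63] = 10.98*v - 5.84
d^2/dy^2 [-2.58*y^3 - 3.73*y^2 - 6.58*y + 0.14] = -15.48*y - 7.46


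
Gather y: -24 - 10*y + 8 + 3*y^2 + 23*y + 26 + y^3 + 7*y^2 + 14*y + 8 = y^3 + 10*y^2 + 27*y + 18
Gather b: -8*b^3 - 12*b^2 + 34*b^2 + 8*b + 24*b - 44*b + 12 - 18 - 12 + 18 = -8*b^3 + 22*b^2 - 12*b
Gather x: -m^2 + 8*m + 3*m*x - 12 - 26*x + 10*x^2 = -m^2 + 8*m + 10*x^2 + x*(3*m - 26) - 12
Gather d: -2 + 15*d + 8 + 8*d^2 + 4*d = 8*d^2 + 19*d + 6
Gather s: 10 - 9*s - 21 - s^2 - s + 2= -s^2 - 10*s - 9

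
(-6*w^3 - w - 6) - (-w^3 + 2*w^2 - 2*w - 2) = -5*w^3 - 2*w^2 + w - 4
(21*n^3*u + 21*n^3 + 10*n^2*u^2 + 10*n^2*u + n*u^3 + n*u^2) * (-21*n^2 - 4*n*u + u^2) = -441*n^5*u - 441*n^5 - 294*n^4*u^2 - 294*n^4*u - 40*n^3*u^3 - 40*n^3*u^2 + 6*n^2*u^4 + 6*n^2*u^3 + n*u^5 + n*u^4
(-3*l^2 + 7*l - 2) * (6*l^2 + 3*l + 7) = -18*l^4 + 33*l^3 - 12*l^2 + 43*l - 14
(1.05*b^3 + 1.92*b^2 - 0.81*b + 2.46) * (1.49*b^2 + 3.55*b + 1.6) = 1.5645*b^5 + 6.5883*b^4 + 7.2891*b^3 + 3.8619*b^2 + 7.437*b + 3.936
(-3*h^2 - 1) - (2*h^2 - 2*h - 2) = -5*h^2 + 2*h + 1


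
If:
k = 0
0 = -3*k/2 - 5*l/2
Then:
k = 0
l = 0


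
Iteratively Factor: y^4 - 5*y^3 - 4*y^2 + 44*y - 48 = (y - 2)*(y^3 - 3*y^2 - 10*y + 24) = (y - 4)*(y - 2)*(y^2 + y - 6) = (y - 4)*(y - 2)*(y + 3)*(y - 2)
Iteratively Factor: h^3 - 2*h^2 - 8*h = (h + 2)*(h^2 - 4*h) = h*(h + 2)*(h - 4)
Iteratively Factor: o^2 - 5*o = (o)*(o - 5)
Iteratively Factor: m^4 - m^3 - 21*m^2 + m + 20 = (m - 1)*(m^3 - 21*m - 20) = (m - 1)*(m + 1)*(m^2 - m - 20) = (m - 1)*(m + 1)*(m + 4)*(m - 5)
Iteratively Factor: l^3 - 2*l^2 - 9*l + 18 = (l - 2)*(l^2 - 9) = (l - 3)*(l - 2)*(l + 3)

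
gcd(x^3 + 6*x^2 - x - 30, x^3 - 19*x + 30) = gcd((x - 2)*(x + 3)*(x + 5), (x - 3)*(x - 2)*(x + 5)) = x^2 + 3*x - 10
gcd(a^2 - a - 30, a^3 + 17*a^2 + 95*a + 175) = a + 5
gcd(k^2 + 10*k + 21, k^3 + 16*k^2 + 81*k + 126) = k^2 + 10*k + 21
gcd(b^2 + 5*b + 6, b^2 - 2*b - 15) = b + 3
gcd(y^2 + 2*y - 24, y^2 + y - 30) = y + 6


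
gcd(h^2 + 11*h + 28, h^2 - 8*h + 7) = 1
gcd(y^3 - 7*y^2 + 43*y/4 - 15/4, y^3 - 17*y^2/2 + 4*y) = y - 1/2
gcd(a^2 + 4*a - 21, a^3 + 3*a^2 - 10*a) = 1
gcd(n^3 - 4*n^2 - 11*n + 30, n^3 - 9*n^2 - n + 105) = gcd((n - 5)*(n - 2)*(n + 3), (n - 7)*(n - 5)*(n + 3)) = n^2 - 2*n - 15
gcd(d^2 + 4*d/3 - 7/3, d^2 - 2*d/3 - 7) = d + 7/3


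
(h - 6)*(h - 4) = h^2 - 10*h + 24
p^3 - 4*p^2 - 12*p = p*(p - 6)*(p + 2)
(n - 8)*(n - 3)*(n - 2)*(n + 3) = n^4 - 10*n^3 + 7*n^2 + 90*n - 144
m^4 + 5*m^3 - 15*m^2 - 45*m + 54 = (m - 3)*(m - 1)*(m + 3)*(m + 6)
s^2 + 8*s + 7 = (s + 1)*(s + 7)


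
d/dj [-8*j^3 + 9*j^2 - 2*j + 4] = -24*j^2 + 18*j - 2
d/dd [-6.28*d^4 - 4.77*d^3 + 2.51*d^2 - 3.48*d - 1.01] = -25.12*d^3 - 14.31*d^2 + 5.02*d - 3.48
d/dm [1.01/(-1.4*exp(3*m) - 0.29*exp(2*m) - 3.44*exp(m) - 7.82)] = (4.242*exp(2*m) + 0.5858*exp(m) + 3.4744)*exp(m)/(1.4*exp(3*m) + 0.29*exp(2*m) + 3.44*exp(m) + 7.82)^2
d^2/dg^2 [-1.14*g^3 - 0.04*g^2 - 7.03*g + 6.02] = -6.84*g - 0.08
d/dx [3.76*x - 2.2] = 3.76000000000000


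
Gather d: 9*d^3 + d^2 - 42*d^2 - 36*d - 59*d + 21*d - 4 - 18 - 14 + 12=9*d^3 - 41*d^2 - 74*d - 24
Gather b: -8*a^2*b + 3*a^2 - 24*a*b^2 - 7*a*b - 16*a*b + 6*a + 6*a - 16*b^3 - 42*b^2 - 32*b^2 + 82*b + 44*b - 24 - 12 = 3*a^2 + 12*a - 16*b^3 + b^2*(-24*a - 74) + b*(-8*a^2 - 23*a + 126) - 36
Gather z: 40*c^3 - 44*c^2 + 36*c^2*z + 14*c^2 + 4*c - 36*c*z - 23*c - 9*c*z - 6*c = 40*c^3 - 30*c^2 - 25*c + z*(36*c^2 - 45*c)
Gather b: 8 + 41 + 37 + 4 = 90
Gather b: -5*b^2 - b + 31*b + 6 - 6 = -5*b^2 + 30*b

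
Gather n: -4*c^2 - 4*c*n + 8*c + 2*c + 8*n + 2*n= -4*c^2 + 10*c + n*(10 - 4*c)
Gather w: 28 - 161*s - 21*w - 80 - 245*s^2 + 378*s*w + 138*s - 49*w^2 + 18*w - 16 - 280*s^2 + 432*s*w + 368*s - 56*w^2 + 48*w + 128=-525*s^2 + 345*s - 105*w^2 + w*(810*s + 45) + 60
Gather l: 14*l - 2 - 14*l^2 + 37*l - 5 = -14*l^2 + 51*l - 7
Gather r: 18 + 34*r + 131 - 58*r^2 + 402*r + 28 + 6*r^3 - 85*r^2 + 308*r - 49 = 6*r^3 - 143*r^2 + 744*r + 128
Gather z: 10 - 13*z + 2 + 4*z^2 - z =4*z^2 - 14*z + 12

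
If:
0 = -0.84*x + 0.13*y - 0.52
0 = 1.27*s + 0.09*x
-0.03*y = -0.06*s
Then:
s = 0.04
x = -0.61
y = 0.09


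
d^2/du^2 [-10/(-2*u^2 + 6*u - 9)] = 40*(-2*u^2 + 6*u + 2*(2*u - 3)^2 - 9)/(2*u^2 - 6*u + 9)^3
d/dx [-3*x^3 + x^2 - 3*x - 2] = -9*x^2 + 2*x - 3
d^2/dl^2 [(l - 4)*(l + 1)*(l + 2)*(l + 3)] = 12*l^2 + 12*l - 26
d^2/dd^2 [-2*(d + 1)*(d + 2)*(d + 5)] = -12*d - 32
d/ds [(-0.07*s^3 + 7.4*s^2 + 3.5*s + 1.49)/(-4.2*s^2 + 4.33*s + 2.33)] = (0.294*s^4 - 0.606200000000001*s^3 + 46.2527*s^2 + 47.0*s + 1.7033)/(17.64*s^4 - 36.372*s^3 - 0.823100000000004*s^2 + 20.1778*s + 5.4289)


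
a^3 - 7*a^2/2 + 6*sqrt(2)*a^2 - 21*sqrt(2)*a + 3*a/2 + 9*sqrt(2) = (a - 3)*(a - 1/2)*(a + 6*sqrt(2))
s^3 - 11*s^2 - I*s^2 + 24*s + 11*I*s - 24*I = (s - 8)*(s - 3)*(s - I)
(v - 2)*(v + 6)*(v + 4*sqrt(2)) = v^3 + 4*v^2 + 4*sqrt(2)*v^2 - 12*v + 16*sqrt(2)*v - 48*sqrt(2)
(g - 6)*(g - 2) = g^2 - 8*g + 12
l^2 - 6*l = l*(l - 6)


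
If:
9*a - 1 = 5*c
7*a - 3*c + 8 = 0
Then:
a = -43/8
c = -79/8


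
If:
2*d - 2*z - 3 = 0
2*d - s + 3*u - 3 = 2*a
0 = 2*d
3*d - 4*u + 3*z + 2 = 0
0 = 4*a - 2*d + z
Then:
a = 3/8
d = 0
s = -45/8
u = -5/8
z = -3/2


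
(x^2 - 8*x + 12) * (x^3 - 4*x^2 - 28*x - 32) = x^5 - 12*x^4 + 16*x^3 + 144*x^2 - 80*x - 384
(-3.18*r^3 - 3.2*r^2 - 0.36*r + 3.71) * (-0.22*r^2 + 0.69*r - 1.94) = 0.6996*r^5 - 1.4902*r^4 + 4.0404*r^3 + 5.1434*r^2 + 3.2583*r - 7.1974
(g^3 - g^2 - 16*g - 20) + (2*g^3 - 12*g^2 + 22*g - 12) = 3*g^3 - 13*g^2 + 6*g - 32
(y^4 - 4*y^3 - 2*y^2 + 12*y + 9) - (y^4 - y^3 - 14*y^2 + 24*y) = -3*y^3 + 12*y^2 - 12*y + 9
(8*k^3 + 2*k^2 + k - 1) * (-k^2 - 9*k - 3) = -8*k^5 - 74*k^4 - 43*k^3 - 14*k^2 + 6*k + 3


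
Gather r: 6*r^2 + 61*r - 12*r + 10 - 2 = 6*r^2 + 49*r + 8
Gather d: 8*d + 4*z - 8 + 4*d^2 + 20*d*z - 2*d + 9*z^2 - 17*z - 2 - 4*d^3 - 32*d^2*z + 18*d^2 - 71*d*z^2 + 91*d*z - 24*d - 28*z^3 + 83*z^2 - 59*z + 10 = -4*d^3 + d^2*(22 - 32*z) + d*(-71*z^2 + 111*z - 18) - 28*z^3 + 92*z^2 - 72*z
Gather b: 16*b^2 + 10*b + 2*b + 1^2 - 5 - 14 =16*b^2 + 12*b - 18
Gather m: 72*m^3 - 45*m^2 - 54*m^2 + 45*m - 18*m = 72*m^3 - 99*m^2 + 27*m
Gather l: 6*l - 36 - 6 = 6*l - 42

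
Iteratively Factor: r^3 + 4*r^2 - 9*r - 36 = (r + 4)*(r^2 - 9) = (r - 3)*(r + 4)*(r + 3)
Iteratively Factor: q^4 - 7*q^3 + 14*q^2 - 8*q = (q)*(q^3 - 7*q^2 + 14*q - 8) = q*(q - 4)*(q^2 - 3*q + 2) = q*(q - 4)*(q - 1)*(q - 2)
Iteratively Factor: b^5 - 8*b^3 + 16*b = (b + 2)*(b^4 - 2*b^3 - 4*b^2 + 8*b) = b*(b + 2)*(b^3 - 2*b^2 - 4*b + 8) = b*(b - 2)*(b + 2)*(b^2 - 4) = b*(b - 2)*(b + 2)^2*(b - 2)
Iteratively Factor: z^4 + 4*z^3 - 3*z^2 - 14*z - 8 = (z + 1)*(z^3 + 3*z^2 - 6*z - 8) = (z + 1)^2*(z^2 + 2*z - 8) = (z - 2)*(z + 1)^2*(z + 4)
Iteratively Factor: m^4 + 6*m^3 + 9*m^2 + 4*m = (m + 1)*(m^3 + 5*m^2 + 4*m) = m*(m + 1)*(m^2 + 5*m + 4) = m*(m + 1)^2*(m + 4)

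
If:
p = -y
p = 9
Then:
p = 9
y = -9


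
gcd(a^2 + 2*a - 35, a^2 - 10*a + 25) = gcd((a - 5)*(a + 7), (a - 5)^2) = a - 5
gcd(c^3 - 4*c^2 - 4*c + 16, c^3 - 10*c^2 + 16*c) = c - 2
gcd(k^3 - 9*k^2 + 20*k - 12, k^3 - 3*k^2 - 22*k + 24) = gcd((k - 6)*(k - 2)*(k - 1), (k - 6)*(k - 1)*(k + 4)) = k^2 - 7*k + 6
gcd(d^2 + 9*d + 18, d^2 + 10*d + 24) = d + 6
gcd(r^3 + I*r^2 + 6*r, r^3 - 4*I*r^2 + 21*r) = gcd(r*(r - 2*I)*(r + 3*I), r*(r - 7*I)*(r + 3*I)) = r^2 + 3*I*r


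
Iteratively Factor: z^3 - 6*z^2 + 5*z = (z)*(z^2 - 6*z + 5) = z*(z - 1)*(z - 5)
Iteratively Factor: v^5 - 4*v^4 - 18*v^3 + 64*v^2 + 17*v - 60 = (v + 4)*(v^4 - 8*v^3 + 14*v^2 + 8*v - 15) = (v + 1)*(v + 4)*(v^3 - 9*v^2 + 23*v - 15) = (v - 1)*(v + 1)*(v + 4)*(v^2 - 8*v + 15) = (v - 5)*(v - 1)*(v + 1)*(v + 4)*(v - 3)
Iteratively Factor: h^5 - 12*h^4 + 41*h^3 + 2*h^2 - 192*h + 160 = (h - 1)*(h^4 - 11*h^3 + 30*h^2 + 32*h - 160) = (h - 4)*(h - 1)*(h^3 - 7*h^2 + 2*h + 40) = (h - 4)*(h - 1)*(h + 2)*(h^2 - 9*h + 20) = (h - 4)^2*(h - 1)*(h + 2)*(h - 5)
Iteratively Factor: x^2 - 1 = (x - 1)*(x + 1)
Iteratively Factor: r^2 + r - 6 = (r - 2)*(r + 3)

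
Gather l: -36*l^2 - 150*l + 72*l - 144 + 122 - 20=-36*l^2 - 78*l - 42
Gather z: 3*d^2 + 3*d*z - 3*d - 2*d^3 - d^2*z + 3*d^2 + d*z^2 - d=-2*d^3 + 6*d^2 + d*z^2 - 4*d + z*(-d^2 + 3*d)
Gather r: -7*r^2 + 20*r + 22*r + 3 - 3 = -7*r^2 + 42*r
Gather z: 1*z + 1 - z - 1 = 0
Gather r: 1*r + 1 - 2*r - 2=-r - 1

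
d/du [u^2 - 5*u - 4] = 2*u - 5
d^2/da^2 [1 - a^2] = -2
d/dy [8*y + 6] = 8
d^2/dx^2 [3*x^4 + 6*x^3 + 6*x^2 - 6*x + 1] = 36*x^2 + 36*x + 12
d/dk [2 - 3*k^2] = -6*k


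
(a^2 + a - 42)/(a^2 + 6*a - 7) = (a - 6)/(a - 1)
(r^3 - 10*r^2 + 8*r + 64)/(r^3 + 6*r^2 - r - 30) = (r^3 - 10*r^2 + 8*r + 64)/(r^3 + 6*r^2 - r - 30)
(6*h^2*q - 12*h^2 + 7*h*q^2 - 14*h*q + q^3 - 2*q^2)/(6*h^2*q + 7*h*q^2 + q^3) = (q - 2)/q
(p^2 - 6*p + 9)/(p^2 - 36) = (p^2 - 6*p + 9)/(p^2 - 36)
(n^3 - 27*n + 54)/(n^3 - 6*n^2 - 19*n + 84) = (n^2 + 3*n - 18)/(n^2 - 3*n - 28)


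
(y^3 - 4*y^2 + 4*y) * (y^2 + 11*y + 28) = y^5 + 7*y^4 - 12*y^3 - 68*y^2 + 112*y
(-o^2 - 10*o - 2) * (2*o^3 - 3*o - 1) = -2*o^5 - 20*o^4 - o^3 + 31*o^2 + 16*o + 2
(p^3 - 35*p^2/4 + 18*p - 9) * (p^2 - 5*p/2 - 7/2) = p^5 - 45*p^4/4 + 291*p^3/8 - 187*p^2/8 - 81*p/2 + 63/2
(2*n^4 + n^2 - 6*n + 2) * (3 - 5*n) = -10*n^5 + 6*n^4 - 5*n^3 + 33*n^2 - 28*n + 6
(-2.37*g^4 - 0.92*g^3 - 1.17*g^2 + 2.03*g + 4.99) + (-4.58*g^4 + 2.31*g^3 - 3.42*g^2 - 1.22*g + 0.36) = -6.95*g^4 + 1.39*g^3 - 4.59*g^2 + 0.81*g + 5.35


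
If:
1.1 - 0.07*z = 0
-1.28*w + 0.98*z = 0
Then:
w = 12.03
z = 15.71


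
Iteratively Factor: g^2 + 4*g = (g)*(g + 4)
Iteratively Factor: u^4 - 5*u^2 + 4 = (u - 1)*(u^3 + u^2 - 4*u - 4) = (u - 1)*(u + 1)*(u^2 - 4) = (u - 1)*(u + 1)*(u + 2)*(u - 2)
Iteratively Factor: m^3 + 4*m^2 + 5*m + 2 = (m + 1)*(m^2 + 3*m + 2) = (m + 1)^2*(m + 2)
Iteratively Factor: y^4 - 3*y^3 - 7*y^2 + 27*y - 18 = (y - 2)*(y^3 - y^2 - 9*y + 9) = (y - 2)*(y - 1)*(y^2 - 9) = (y - 2)*(y - 1)*(y + 3)*(y - 3)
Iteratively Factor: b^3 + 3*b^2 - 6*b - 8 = (b - 2)*(b^2 + 5*b + 4) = (b - 2)*(b + 1)*(b + 4)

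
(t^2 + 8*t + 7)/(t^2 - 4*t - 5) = (t + 7)/(t - 5)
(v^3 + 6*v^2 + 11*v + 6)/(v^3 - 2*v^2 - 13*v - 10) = (v + 3)/(v - 5)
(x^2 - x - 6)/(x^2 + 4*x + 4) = (x - 3)/(x + 2)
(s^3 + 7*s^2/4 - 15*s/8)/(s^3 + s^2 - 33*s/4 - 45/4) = s*(4*s - 3)/(2*(2*s^2 - 3*s - 9))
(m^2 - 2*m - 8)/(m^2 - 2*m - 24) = (-m^2 + 2*m + 8)/(-m^2 + 2*m + 24)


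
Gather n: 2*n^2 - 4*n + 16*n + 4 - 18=2*n^2 + 12*n - 14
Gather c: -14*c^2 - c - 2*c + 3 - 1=-14*c^2 - 3*c + 2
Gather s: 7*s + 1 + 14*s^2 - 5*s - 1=14*s^2 + 2*s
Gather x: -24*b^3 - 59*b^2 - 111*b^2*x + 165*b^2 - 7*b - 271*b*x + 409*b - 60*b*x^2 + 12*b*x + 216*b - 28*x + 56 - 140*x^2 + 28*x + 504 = -24*b^3 + 106*b^2 + 618*b + x^2*(-60*b - 140) + x*(-111*b^2 - 259*b) + 560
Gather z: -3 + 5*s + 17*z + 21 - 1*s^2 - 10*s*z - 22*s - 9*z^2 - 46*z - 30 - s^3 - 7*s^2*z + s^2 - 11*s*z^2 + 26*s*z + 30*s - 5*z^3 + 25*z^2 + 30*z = -s^3 + 13*s - 5*z^3 + z^2*(16 - 11*s) + z*(-7*s^2 + 16*s + 1) - 12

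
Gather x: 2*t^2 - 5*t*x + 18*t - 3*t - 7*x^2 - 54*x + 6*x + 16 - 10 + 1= 2*t^2 + 15*t - 7*x^2 + x*(-5*t - 48) + 7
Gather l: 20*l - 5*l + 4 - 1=15*l + 3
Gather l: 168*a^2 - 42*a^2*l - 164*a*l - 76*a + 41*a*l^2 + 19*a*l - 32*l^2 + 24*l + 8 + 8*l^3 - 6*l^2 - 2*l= 168*a^2 - 76*a + 8*l^3 + l^2*(41*a - 38) + l*(-42*a^2 - 145*a + 22) + 8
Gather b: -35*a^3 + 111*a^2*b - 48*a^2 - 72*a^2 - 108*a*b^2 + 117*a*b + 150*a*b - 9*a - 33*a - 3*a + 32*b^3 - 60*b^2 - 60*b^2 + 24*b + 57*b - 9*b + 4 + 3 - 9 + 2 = -35*a^3 - 120*a^2 - 45*a + 32*b^3 + b^2*(-108*a - 120) + b*(111*a^2 + 267*a + 72)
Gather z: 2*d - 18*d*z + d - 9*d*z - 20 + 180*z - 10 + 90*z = 3*d + z*(270 - 27*d) - 30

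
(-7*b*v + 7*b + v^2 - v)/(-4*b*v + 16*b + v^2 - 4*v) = (7*b*v - 7*b - v^2 + v)/(4*b*v - 16*b - v^2 + 4*v)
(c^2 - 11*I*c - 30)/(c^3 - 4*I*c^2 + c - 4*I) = (c^2 - 11*I*c - 30)/(c^3 - 4*I*c^2 + c - 4*I)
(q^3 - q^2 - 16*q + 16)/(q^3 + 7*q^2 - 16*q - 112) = (q - 1)/(q + 7)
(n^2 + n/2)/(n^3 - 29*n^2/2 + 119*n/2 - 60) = n*(2*n + 1)/(2*n^3 - 29*n^2 + 119*n - 120)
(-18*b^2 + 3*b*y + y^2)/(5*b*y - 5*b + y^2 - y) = (-18*b^2 + 3*b*y + y^2)/(5*b*y - 5*b + y^2 - y)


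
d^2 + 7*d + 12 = (d + 3)*(d + 4)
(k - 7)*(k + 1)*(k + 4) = k^3 - 2*k^2 - 31*k - 28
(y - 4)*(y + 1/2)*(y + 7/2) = y^3 - 57*y/4 - 7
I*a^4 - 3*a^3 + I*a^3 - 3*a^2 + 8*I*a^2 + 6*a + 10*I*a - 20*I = (a + 2)*(a - 2*I)*(a + 5*I)*(I*a - I)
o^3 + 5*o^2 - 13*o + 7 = (o - 1)^2*(o + 7)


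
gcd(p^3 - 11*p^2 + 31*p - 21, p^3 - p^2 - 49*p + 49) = p^2 - 8*p + 7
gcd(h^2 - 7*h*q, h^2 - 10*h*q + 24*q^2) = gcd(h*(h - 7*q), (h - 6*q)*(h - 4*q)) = 1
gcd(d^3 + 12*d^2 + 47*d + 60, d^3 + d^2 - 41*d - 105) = d^2 + 8*d + 15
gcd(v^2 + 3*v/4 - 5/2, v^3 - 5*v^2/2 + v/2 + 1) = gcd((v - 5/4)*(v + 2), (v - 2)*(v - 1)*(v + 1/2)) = 1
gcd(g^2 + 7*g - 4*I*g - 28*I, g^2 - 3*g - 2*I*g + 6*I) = 1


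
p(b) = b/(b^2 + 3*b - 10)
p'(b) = b*(-2*b - 3)/(b^2 + 3*b - 10)^2 + 1/(b^2 + 3*b - 10)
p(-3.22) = 0.35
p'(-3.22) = -0.24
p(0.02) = -0.00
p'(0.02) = -0.10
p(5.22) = 0.16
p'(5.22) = -0.03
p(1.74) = -0.99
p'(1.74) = -4.24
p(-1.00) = 0.08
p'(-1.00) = -0.08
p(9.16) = 0.09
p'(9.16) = -0.01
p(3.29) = 0.31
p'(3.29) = -0.18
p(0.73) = -0.10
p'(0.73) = -0.20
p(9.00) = 0.09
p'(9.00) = -0.00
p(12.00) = 0.07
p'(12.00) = -0.00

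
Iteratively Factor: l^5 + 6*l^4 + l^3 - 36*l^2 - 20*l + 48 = (l - 2)*(l^4 + 8*l^3 + 17*l^2 - 2*l - 24) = (l - 2)*(l + 2)*(l^3 + 6*l^2 + 5*l - 12) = (l - 2)*(l + 2)*(l + 4)*(l^2 + 2*l - 3) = (l - 2)*(l - 1)*(l + 2)*(l + 4)*(l + 3)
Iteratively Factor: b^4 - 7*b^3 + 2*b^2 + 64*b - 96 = (b - 4)*(b^3 - 3*b^2 - 10*b + 24) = (b - 4)*(b + 3)*(b^2 - 6*b + 8) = (b - 4)^2*(b + 3)*(b - 2)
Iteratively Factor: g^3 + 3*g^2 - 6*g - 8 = (g - 2)*(g^2 + 5*g + 4) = (g - 2)*(g + 1)*(g + 4)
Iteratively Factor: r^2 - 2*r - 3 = (r + 1)*(r - 3)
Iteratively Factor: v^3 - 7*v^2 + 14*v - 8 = (v - 1)*(v^2 - 6*v + 8) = (v - 4)*(v - 1)*(v - 2)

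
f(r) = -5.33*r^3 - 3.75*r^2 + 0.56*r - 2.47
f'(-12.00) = -2212.00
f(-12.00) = 8661.05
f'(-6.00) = -530.08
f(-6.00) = 1010.45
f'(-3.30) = -148.82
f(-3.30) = 146.39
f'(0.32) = -3.48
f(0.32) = -2.85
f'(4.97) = -431.68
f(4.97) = -746.64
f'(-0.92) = -6.07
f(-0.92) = -2.01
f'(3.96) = -279.89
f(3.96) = -390.05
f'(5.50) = -524.39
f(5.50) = -999.61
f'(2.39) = -108.70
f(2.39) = -95.32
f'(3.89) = -270.58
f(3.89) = -370.78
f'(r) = -15.99*r^2 - 7.5*r + 0.56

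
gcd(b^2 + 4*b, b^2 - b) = b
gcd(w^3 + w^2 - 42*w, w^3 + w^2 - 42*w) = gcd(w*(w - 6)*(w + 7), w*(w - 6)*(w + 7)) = w^3 + w^2 - 42*w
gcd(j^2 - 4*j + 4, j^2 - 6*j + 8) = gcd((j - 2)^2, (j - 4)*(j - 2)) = j - 2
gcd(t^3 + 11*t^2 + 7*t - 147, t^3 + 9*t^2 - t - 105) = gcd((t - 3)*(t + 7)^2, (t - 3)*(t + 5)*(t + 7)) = t^2 + 4*t - 21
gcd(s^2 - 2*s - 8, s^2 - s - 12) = s - 4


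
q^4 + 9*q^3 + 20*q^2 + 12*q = q*(q + 1)*(q + 2)*(q + 6)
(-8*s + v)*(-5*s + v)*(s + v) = 40*s^3 + 27*s^2*v - 12*s*v^2 + v^3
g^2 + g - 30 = (g - 5)*(g + 6)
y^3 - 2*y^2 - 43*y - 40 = (y - 8)*(y + 1)*(y + 5)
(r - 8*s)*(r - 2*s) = r^2 - 10*r*s + 16*s^2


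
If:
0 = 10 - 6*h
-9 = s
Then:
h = 5/3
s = -9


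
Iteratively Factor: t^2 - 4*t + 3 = (t - 3)*(t - 1)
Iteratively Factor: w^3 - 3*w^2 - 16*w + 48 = (w + 4)*(w^2 - 7*w + 12) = (w - 4)*(w + 4)*(w - 3)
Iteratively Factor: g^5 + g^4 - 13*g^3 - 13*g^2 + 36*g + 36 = (g - 2)*(g^4 + 3*g^3 - 7*g^2 - 27*g - 18) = (g - 2)*(g + 3)*(g^3 - 7*g - 6) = (g - 3)*(g - 2)*(g + 3)*(g^2 + 3*g + 2) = (g - 3)*(g - 2)*(g + 1)*(g + 3)*(g + 2)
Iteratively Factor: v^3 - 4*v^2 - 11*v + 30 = (v - 5)*(v^2 + v - 6) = (v - 5)*(v - 2)*(v + 3)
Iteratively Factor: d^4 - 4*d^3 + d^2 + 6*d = (d)*(d^3 - 4*d^2 + d + 6) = d*(d - 2)*(d^2 - 2*d - 3) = d*(d - 2)*(d + 1)*(d - 3)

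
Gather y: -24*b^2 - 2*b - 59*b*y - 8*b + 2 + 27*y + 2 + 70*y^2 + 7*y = -24*b^2 - 10*b + 70*y^2 + y*(34 - 59*b) + 4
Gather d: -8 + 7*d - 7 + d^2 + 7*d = d^2 + 14*d - 15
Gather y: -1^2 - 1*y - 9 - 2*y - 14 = -3*y - 24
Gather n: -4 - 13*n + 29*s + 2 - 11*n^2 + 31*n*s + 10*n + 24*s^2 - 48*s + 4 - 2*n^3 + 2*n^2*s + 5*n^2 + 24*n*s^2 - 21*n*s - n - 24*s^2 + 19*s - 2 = -2*n^3 + n^2*(2*s - 6) + n*(24*s^2 + 10*s - 4)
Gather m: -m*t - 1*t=-m*t - t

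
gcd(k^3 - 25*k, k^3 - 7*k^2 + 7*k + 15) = k - 5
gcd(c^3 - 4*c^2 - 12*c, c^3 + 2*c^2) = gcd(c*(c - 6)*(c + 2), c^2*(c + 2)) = c^2 + 2*c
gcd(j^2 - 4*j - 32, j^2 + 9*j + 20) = j + 4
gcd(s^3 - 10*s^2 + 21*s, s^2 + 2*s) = s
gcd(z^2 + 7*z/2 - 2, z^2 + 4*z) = z + 4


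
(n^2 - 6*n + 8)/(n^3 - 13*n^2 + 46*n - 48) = (n - 4)/(n^2 - 11*n + 24)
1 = 1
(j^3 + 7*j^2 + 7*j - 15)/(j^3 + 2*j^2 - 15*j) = (j^2 + 2*j - 3)/(j*(j - 3))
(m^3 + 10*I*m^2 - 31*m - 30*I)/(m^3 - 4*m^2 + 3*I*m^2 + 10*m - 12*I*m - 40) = (m^2 + 5*I*m - 6)/(m^2 - 2*m*(2 + I) + 8*I)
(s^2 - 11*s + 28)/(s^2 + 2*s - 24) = (s - 7)/(s + 6)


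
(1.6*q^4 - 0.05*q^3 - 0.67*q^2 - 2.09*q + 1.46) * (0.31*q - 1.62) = 0.496*q^5 - 2.6075*q^4 - 0.1267*q^3 + 0.4375*q^2 + 3.8384*q - 2.3652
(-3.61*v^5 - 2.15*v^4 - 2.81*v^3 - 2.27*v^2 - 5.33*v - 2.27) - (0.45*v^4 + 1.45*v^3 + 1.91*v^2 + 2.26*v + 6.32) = -3.61*v^5 - 2.6*v^4 - 4.26*v^3 - 4.18*v^2 - 7.59*v - 8.59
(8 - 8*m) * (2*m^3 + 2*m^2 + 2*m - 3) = -16*m^4 + 40*m - 24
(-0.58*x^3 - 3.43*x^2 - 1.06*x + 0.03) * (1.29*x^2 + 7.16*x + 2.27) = -0.7482*x^5 - 8.5775*x^4 - 27.2428*x^3 - 15.337*x^2 - 2.1914*x + 0.0681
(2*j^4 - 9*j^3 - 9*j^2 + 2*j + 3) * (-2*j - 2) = -4*j^5 + 14*j^4 + 36*j^3 + 14*j^2 - 10*j - 6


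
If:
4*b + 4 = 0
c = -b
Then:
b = -1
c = 1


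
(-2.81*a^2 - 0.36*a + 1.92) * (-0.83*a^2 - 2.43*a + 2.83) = 2.3323*a^4 + 7.1271*a^3 - 8.6711*a^2 - 5.6844*a + 5.4336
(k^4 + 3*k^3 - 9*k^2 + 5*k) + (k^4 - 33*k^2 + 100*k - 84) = 2*k^4 + 3*k^3 - 42*k^2 + 105*k - 84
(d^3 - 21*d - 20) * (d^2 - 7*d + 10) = d^5 - 7*d^4 - 11*d^3 + 127*d^2 - 70*d - 200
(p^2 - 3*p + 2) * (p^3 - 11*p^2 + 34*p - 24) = p^5 - 14*p^4 + 69*p^3 - 148*p^2 + 140*p - 48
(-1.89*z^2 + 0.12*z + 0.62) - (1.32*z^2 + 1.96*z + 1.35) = -3.21*z^2 - 1.84*z - 0.73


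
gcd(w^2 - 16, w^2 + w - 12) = w + 4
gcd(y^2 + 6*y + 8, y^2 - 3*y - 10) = y + 2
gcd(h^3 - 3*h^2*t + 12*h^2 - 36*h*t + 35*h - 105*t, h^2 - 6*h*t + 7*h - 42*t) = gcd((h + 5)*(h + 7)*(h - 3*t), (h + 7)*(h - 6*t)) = h + 7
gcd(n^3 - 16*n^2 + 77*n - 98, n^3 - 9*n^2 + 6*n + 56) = n - 7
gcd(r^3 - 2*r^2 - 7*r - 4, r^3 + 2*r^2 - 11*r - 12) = r + 1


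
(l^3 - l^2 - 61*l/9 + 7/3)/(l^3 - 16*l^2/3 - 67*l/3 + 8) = (l^2 - 2*l/3 - 7)/(l^2 - 5*l - 24)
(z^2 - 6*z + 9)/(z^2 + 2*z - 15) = (z - 3)/(z + 5)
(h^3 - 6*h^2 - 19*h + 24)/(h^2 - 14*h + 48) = (h^2 + 2*h - 3)/(h - 6)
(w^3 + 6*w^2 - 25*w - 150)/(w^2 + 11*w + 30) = w - 5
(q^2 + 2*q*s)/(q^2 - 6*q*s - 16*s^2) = q/(q - 8*s)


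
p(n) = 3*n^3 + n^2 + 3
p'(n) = 9*n^2 + 2*n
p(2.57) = 60.53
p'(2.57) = 64.58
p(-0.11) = 3.01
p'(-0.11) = -0.11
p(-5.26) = -405.93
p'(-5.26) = 238.49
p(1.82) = 24.40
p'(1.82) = 33.45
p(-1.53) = -5.40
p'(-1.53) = 18.01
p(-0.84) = 1.93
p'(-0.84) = 4.67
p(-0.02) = 3.00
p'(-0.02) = -0.04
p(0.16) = 3.04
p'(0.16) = 0.55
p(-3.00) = -69.00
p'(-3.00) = 75.00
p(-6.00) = -609.00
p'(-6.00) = 312.00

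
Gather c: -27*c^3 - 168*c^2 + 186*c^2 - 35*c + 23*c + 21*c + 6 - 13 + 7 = -27*c^3 + 18*c^2 + 9*c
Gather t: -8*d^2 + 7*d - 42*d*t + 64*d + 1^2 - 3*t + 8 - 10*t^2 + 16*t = -8*d^2 + 71*d - 10*t^2 + t*(13 - 42*d) + 9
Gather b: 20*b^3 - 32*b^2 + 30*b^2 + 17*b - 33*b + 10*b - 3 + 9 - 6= 20*b^3 - 2*b^2 - 6*b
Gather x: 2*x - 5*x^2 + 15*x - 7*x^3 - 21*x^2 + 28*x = -7*x^3 - 26*x^2 + 45*x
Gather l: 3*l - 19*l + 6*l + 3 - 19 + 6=-10*l - 10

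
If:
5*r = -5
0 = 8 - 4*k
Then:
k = 2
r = -1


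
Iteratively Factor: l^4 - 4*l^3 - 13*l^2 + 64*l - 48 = (l - 4)*(l^3 - 13*l + 12) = (l - 4)*(l - 1)*(l^2 + l - 12) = (l - 4)*(l - 1)*(l + 4)*(l - 3)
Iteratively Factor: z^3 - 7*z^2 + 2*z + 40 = (z + 2)*(z^2 - 9*z + 20) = (z - 4)*(z + 2)*(z - 5)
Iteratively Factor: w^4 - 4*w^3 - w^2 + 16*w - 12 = (w + 2)*(w^3 - 6*w^2 + 11*w - 6) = (w - 1)*(w + 2)*(w^2 - 5*w + 6) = (w - 2)*(w - 1)*(w + 2)*(w - 3)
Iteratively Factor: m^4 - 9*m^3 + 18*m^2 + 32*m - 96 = (m - 4)*(m^3 - 5*m^2 - 2*m + 24) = (m - 4)*(m + 2)*(m^2 - 7*m + 12) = (m - 4)^2*(m + 2)*(m - 3)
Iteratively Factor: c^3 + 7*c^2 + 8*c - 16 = (c + 4)*(c^2 + 3*c - 4) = (c + 4)^2*(c - 1)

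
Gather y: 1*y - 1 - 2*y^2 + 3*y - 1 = -2*y^2 + 4*y - 2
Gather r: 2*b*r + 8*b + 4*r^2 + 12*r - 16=8*b + 4*r^2 + r*(2*b + 12) - 16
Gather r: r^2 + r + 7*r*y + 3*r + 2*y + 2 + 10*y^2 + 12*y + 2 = r^2 + r*(7*y + 4) + 10*y^2 + 14*y + 4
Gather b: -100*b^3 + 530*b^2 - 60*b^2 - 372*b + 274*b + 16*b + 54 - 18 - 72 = -100*b^3 + 470*b^2 - 82*b - 36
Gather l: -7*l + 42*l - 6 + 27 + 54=35*l + 75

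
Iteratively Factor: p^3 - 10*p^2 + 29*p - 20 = (p - 4)*(p^2 - 6*p + 5) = (p - 5)*(p - 4)*(p - 1)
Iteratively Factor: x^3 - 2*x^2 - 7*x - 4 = (x + 1)*(x^2 - 3*x - 4) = (x + 1)^2*(x - 4)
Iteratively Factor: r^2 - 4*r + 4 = (r - 2)*(r - 2)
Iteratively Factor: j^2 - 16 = (j + 4)*(j - 4)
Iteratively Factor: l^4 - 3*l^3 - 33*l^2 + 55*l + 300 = (l + 4)*(l^3 - 7*l^2 - 5*l + 75) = (l - 5)*(l + 4)*(l^2 - 2*l - 15) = (l - 5)*(l + 3)*(l + 4)*(l - 5)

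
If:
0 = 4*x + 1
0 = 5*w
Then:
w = 0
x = -1/4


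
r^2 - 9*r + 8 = (r - 8)*(r - 1)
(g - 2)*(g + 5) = g^2 + 3*g - 10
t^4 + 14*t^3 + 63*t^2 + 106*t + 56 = (t + 1)*(t + 2)*(t + 4)*(t + 7)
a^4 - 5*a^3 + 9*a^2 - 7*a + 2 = (a - 2)*(a - 1)^3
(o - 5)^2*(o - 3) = o^3 - 13*o^2 + 55*o - 75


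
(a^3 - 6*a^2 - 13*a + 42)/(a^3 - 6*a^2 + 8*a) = (a^2 - 4*a - 21)/(a*(a - 4))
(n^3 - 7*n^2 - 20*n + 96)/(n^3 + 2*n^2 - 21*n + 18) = (n^2 - 4*n - 32)/(n^2 + 5*n - 6)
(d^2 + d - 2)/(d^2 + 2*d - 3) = (d + 2)/(d + 3)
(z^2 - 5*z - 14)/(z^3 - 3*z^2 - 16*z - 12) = (z - 7)/(z^2 - 5*z - 6)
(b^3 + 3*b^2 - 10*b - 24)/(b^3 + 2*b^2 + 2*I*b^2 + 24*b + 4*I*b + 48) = (b^2 + b - 12)/(b^2 + 2*I*b + 24)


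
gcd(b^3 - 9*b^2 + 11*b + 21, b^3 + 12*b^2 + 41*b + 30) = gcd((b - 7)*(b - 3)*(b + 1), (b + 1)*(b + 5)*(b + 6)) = b + 1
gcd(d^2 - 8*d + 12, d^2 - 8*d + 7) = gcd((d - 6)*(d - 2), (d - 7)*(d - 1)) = 1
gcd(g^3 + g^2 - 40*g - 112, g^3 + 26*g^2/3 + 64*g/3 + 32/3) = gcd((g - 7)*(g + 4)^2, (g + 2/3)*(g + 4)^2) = g^2 + 8*g + 16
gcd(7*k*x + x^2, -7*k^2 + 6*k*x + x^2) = 7*k + x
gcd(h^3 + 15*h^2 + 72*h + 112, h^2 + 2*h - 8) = h + 4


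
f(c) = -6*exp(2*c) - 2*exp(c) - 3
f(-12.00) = -3.00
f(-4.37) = -3.03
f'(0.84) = -69.02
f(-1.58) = -3.67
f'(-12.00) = 0.00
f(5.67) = -505303.26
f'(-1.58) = -0.92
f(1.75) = -213.20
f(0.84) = -39.83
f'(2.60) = -2202.19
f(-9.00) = -3.00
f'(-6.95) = -0.00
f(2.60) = -1117.56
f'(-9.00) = 0.00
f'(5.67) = -1010020.44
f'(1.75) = -408.89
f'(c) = -12*exp(2*c) - 2*exp(c) = (-12*exp(c) - 2)*exp(c)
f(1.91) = -290.13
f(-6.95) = -3.00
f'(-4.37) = -0.03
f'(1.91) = -560.76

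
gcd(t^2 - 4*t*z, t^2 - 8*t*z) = t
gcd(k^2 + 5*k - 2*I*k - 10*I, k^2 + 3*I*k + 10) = k - 2*I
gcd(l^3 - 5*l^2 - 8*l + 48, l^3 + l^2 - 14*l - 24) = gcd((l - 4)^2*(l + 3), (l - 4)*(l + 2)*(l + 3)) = l^2 - l - 12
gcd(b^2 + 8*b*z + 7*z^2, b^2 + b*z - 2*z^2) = 1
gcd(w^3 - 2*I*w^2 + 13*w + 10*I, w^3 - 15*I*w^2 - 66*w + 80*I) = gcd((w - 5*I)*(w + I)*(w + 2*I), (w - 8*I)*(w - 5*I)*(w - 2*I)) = w - 5*I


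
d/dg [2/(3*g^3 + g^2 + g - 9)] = 2*(-9*g^2 - 2*g - 1)/(3*g^3 + g^2 + g - 9)^2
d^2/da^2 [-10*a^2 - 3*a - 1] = -20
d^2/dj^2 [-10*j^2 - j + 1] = -20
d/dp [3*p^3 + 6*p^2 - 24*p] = 9*p^2 + 12*p - 24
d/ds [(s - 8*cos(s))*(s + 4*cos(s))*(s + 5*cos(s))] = -s^2*sin(s) + 3*s^2 + 52*s*sin(2*s) + 2*s*cos(s) + 480*sin(s)*cos(s)^2 - 52*cos(s)^2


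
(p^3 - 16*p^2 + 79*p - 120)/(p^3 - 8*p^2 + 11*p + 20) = (p^2 - 11*p + 24)/(p^2 - 3*p - 4)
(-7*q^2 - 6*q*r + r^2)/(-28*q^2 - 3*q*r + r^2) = (q + r)/(4*q + r)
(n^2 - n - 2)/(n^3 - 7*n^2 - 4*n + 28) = (n + 1)/(n^2 - 5*n - 14)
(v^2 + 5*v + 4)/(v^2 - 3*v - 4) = (v + 4)/(v - 4)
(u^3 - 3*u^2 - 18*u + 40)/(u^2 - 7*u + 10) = u + 4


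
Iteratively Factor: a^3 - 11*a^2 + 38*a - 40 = (a - 4)*(a^2 - 7*a + 10) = (a - 4)*(a - 2)*(a - 5)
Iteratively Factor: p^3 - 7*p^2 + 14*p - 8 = (p - 2)*(p^2 - 5*p + 4) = (p - 2)*(p - 1)*(p - 4)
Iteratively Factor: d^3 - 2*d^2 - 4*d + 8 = (d - 2)*(d^2 - 4) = (d - 2)^2*(d + 2)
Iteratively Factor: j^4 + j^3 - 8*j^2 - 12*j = (j + 2)*(j^3 - j^2 - 6*j) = (j - 3)*(j + 2)*(j^2 + 2*j) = (j - 3)*(j + 2)^2*(j)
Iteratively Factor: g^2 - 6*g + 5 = (g - 5)*(g - 1)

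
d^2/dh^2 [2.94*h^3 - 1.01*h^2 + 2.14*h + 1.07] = 17.64*h - 2.02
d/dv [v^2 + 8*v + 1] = 2*v + 8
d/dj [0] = 0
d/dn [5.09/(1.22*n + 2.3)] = -6.2098/(1.22*n + 2.3)^2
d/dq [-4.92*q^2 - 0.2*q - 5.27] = -9.84*q - 0.2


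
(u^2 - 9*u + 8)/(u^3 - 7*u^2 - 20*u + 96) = (u - 1)/(u^2 + u - 12)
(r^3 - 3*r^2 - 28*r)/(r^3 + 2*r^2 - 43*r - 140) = r/(r + 5)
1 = 1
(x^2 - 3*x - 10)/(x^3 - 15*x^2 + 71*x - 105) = (x + 2)/(x^2 - 10*x + 21)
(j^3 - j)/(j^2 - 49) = (j^3 - j)/(j^2 - 49)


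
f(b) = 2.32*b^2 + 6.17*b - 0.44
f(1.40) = 12.75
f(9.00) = 243.01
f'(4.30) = 26.12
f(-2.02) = -3.44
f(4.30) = 68.99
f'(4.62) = 27.61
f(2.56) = 30.56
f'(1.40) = 12.67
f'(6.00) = 34.01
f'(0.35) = 7.79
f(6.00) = 120.10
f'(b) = 4.64*b + 6.17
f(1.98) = 20.87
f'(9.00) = 47.93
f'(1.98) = 15.36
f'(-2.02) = -3.20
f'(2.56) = 18.05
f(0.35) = 2.00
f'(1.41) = 12.71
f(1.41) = 12.87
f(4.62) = 77.58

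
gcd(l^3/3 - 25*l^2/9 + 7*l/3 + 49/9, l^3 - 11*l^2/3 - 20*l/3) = 1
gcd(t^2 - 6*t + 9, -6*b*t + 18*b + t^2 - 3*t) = t - 3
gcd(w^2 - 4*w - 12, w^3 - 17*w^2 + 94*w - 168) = w - 6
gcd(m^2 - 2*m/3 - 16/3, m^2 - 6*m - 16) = m + 2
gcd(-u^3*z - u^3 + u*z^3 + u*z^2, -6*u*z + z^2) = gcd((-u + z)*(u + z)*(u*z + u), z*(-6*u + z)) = 1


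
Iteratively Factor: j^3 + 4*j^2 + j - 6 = (j + 2)*(j^2 + 2*j - 3) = (j - 1)*(j + 2)*(j + 3)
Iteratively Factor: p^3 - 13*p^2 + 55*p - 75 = (p - 5)*(p^2 - 8*p + 15) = (p - 5)^2*(p - 3)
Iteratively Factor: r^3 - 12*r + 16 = (r - 2)*(r^2 + 2*r - 8) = (r - 2)*(r + 4)*(r - 2)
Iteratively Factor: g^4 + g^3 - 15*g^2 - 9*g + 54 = (g - 2)*(g^3 + 3*g^2 - 9*g - 27) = (g - 3)*(g - 2)*(g^2 + 6*g + 9) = (g - 3)*(g - 2)*(g + 3)*(g + 3)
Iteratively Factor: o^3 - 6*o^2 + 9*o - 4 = (o - 1)*(o^2 - 5*o + 4) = (o - 4)*(o - 1)*(o - 1)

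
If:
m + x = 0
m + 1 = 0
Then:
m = -1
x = 1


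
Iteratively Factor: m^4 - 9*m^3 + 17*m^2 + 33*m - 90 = (m - 3)*(m^3 - 6*m^2 - m + 30) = (m - 3)*(m + 2)*(m^2 - 8*m + 15) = (m - 3)^2*(m + 2)*(m - 5)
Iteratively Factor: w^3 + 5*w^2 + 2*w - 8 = (w + 2)*(w^2 + 3*w - 4) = (w - 1)*(w + 2)*(w + 4)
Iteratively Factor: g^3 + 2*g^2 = (g)*(g^2 + 2*g) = g*(g + 2)*(g)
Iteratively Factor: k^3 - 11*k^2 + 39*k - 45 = (k - 3)*(k^2 - 8*k + 15) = (k - 3)^2*(k - 5)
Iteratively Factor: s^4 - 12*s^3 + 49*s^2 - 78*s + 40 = (s - 4)*(s^3 - 8*s^2 + 17*s - 10) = (s - 4)*(s - 1)*(s^2 - 7*s + 10) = (s - 5)*(s - 4)*(s - 1)*(s - 2)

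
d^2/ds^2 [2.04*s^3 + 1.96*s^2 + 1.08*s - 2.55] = 12.24*s + 3.92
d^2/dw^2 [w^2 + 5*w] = 2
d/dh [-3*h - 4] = -3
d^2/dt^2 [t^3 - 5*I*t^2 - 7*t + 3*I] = 6*t - 10*I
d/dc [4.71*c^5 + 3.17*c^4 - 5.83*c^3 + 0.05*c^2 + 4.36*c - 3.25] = 23.55*c^4 + 12.68*c^3 - 17.49*c^2 + 0.1*c + 4.36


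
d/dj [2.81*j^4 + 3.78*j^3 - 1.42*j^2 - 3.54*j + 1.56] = 11.24*j^3 + 11.34*j^2 - 2.84*j - 3.54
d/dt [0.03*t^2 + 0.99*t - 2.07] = 0.06*t + 0.99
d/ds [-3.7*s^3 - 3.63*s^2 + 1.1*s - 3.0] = -11.1*s^2 - 7.26*s + 1.1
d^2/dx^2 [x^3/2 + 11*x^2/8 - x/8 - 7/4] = 3*x + 11/4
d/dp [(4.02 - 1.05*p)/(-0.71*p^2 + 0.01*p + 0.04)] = (-0.7455*p^2 + 5.7084*p - 0.0822)/(0.5041*p^4 - 0.0142*p^3 - 0.0567*p^2 + 0.0008*p + 0.0016)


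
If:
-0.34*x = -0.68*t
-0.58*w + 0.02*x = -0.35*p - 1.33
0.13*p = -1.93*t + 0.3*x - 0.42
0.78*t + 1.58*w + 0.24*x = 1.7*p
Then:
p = 3.62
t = -0.67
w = 4.43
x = -1.34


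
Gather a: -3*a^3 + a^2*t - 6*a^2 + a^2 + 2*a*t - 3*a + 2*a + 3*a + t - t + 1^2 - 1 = -3*a^3 + a^2*(t - 5) + a*(2*t + 2)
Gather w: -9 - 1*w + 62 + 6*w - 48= 5*w + 5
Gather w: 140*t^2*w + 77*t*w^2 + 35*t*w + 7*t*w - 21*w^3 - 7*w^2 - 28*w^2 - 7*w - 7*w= -21*w^3 + w^2*(77*t - 35) + w*(140*t^2 + 42*t - 14)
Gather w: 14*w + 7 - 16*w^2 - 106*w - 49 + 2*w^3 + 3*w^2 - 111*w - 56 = 2*w^3 - 13*w^2 - 203*w - 98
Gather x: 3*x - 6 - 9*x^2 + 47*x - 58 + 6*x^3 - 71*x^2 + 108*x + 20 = 6*x^3 - 80*x^2 + 158*x - 44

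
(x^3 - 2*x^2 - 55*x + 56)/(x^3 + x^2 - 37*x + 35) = (x - 8)/(x - 5)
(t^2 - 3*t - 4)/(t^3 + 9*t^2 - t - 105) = (t^2 - 3*t - 4)/(t^3 + 9*t^2 - t - 105)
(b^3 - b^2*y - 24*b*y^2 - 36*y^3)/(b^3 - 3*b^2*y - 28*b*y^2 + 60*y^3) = (-b^2 - 5*b*y - 6*y^2)/(-b^2 - 3*b*y + 10*y^2)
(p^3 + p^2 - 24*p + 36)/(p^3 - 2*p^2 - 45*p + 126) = (p^2 + 4*p - 12)/(p^2 + p - 42)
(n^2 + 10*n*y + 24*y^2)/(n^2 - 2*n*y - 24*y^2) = (-n - 6*y)/(-n + 6*y)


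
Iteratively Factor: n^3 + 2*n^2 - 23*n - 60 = (n + 4)*(n^2 - 2*n - 15) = (n - 5)*(n + 4)*(n + 3)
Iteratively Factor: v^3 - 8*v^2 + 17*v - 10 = (v - 2)*(v^2 - 6*v + 5) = (v - 2)*(v - 1)*(v - 5)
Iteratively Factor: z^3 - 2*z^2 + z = (z)*(z^2 - 2*z + 1) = z*(z - 1)*(z - 1)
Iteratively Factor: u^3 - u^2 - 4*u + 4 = (u - 2)*(u^2 + u - 2) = (u - 2)*(u + 2)*(u - 1)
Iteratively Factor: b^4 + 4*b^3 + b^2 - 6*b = (b + 2)*(b^3 + 2*b^2 - 3*b) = (b + 2)*(b + 3)*(b^2 - b) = (b - 1)*(b + 2)*(b + 3)*(b)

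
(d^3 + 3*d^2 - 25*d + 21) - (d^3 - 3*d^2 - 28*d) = 6*d^2 + 3*d + 21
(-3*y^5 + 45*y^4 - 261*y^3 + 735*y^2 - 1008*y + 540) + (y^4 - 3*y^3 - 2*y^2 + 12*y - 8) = -3*y^5 + 46*y^4 - 264*y^3 + 733*y^2 - 996*y + 532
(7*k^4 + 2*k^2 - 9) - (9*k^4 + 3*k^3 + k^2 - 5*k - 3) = -2*k^4 - 3*k^3 + k^2 + 5*k - 6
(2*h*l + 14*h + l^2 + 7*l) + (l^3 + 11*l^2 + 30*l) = 2*h*l + 14*h + l^3 + 12*l^2 + 37*l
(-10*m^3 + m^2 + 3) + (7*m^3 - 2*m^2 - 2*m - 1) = -3*m^3 - m^2 - 2*m + 2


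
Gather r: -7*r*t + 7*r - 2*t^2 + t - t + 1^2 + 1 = r*(7 - 7*t) - 2*t^2 + 2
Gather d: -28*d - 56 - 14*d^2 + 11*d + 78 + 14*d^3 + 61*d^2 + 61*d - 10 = 14*d^3 + 47*d^2 + 44*d + 12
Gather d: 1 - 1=0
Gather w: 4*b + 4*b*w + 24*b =4*b*w + 28*b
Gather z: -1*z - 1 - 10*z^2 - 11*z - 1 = -10*z^2 - 12*z - 2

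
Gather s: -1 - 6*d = -6*d - 1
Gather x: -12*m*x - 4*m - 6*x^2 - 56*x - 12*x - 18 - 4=-4*m - 6*x^2 + x*(-12*m - 68) - 22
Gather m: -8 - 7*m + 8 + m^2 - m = m^2 - 8*m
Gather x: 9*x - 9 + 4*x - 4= 13*x - 13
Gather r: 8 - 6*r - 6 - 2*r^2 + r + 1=-2*r^2 - 5*r + 3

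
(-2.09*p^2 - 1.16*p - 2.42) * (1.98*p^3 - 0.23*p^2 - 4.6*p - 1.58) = -4.1382*p^5 - 1.8161*p^4 + 5.0892*p^3 + 9.1948*p^2 + 12.9648*p + 3.8236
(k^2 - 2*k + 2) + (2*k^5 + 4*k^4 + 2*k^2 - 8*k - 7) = 2*k^5 + 4*k^4 + 3*k^2 - 10*k - 5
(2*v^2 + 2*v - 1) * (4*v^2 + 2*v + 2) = 8*v^4 + 12*v^3 + 4*v^2 + 2*v - 2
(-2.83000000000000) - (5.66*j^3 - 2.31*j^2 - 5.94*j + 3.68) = -5.66*j^3 + 2.31*j^2 + 5.94*j - 6.51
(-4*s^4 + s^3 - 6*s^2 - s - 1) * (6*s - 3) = -24*s^5 + 18*s^4 - 39*s^3 + 12*s^2 - 3*s + 3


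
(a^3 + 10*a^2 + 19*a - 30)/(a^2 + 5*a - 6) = a + 5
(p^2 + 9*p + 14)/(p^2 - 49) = (p + 2)/(p - 7)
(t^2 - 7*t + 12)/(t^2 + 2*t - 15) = (t - 4)/(t + 5)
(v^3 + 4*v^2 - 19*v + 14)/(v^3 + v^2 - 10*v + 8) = (v + 7)/(v + 4)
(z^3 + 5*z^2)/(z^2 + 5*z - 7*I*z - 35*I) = z^2/(z - 7*I)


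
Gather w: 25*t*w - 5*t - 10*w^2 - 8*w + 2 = -5*t - 10*w^2 + w*(25*t - 8) + 2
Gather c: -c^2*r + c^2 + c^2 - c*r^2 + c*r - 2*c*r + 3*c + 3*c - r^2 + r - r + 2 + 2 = c^2*(2 - r) + c*(-r^2 - r + 6) - r^2 + 4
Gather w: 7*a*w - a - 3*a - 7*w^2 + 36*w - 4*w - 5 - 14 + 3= -4*a - 7*w^2 + w*(7*a + 32) - 16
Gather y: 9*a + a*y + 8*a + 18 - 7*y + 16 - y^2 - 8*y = 17*a - y^2 + y*(a - 15) + 34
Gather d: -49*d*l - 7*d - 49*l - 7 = d*(-49*l - 7) - 49*l - 7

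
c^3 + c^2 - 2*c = c*(c - 1)*(c + 2)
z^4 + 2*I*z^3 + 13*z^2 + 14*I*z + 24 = (z - 3*I)*(z - I)*(z + 2*I)*(z + 4*I)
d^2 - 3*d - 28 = (d - 7)*(d + 4)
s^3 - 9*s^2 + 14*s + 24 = (s - 6)*(s - 4)*(s + 1)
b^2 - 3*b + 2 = (b - 2)*(b - 1)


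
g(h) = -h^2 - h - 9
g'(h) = -2*h - 1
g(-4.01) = -21.07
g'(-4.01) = 7.02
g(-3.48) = -17.63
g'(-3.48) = 5.96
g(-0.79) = -8.83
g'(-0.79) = 0.58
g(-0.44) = -8.75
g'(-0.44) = -0.12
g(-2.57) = -13.03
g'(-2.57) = 4.14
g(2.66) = -18.74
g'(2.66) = -6.32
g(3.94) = -28.46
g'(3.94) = -8.88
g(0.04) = -9.04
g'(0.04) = -1.08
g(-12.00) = -141.00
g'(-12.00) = 23.00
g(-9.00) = -81.00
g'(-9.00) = 17.00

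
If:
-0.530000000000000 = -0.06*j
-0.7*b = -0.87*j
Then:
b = 10.98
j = 8.83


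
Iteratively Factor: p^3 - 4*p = (p + 2)*(p^2 - 2*p) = p*(p + 2)*(p - 2)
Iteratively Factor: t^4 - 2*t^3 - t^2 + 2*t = (t - 1)*(t^3 - t^2 - 2*t) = (t - 2)*(t - 1)*(t^2 + t) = (t - 2)*(t - 1)*(t + 1)*(t)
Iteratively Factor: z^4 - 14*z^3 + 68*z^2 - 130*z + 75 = (z - 5)*(z^3 - 9*z^2 + 23*z - 15) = (z - 5)*(z - 1)*(z^2 - 8*z + 15) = (z - 5)*(z - 3)*(z - 1)*(z - 5)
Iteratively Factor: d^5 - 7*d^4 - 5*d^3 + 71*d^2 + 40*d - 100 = (d + 2)*(d^4 - 9*d^3 + 13*d^2 + 45*d - 50) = (d - 5)*(d + 2)*(d^3 - 4*d^2 - 7*d + 10) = (d - 5)*(d - 1)*(d + 2)*(d^2 - 3*d - 10) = (d - 5)^2*(d - 1)*(d + 2)*(d + 2)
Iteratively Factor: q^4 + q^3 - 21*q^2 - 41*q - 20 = (q + 1)*(q^3 - 21*q - 20) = (q + 1)*(q + 4)*(q^2 - 4*q - 5) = (q + 1)^2*(q + 4)*(q - 5)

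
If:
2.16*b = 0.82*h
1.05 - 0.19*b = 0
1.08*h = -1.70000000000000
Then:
No Solution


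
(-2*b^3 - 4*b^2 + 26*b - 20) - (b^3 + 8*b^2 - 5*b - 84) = -3*b^3 - 12*b^2 + 31*b + 64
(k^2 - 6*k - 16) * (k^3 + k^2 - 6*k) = k^5 - 5*k^4 - 28*k^3 + 20*k^2 + 96*k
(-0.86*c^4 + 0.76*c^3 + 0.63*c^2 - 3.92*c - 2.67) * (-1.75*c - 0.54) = 1.505*c^5 - 0.8656*c^4 - 1.5129*c^3 + 6.5198*c^2 + 6.7893*c + 1.4418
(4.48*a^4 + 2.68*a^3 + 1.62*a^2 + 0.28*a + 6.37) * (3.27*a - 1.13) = 14.6496*a^5 + 3.7012*a^4 + 2.269*a^3 - 0.915*a^2 + 20.5135*a - 7.1981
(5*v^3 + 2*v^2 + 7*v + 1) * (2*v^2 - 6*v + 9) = 10*v^5 - 26*v^4 + 47*v^3 - 22*v^2 + 57*v + 9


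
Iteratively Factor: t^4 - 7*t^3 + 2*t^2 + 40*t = (t - 5)*(t^3 - 2*t^2 - 8*t) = (t - 5)*(t + 2)*(t^2 - 4*t) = t*(t - 5)*(t + 2)*(t - 4)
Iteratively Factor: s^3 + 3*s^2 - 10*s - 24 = (s + 2)*(s^2 + s - 12) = (s + 2)*(s + 4)*(s - 3)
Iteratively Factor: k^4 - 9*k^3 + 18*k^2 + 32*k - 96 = (k - 3)*(k^3 - 6*k^2 + 32) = (k - 3)*(k + 2)*(k^2 - 8*k + 16) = (k - 4)*(k - 3)*(k + 2)*(k - 4)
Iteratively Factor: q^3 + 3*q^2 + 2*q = (q + 2)*(q^2 + q) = q*(q + 2)*(q + 1)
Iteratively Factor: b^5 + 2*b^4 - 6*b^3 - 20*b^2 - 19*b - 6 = (b - 3)*(b^4 + 5*b^3 + 9*b^2 + 7*b + 2) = (b - 3)*(b + 2)*(b^3 + 3*b^2 + 3*b + 1) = (b - 3)*(b + 1)*(b + 2)*(b^2 + 2*b + 1) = (b - 3)*(b + 1)^2*(b + 2)*(b + 1)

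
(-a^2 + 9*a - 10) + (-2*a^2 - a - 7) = -3*a^2 + 8*a - 17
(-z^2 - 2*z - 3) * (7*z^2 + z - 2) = -7*z^4 - 15*z^3 - 21*z^2 + z + 6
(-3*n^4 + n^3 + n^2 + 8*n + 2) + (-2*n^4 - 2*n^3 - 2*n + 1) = -5*n^4 - n^3 + n^2 + 6*n + 3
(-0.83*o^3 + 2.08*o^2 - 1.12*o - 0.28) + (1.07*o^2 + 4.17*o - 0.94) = -0.83*o^3 + 3.15*o^2 + 3.05*o - 1.22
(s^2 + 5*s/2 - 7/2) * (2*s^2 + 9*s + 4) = 2*s^4 + 14*s^3 + 39*s^2/2 - 43*s/2 - 14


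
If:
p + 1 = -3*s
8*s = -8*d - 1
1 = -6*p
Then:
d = 11/72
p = -1/6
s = -5/18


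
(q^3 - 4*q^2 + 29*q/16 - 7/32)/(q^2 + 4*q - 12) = (32*q^3 - 128*q^2 + 58*q - 7)/(32*(q^2 + 4*q - 12))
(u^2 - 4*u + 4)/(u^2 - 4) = (u - 2)/(u + 2)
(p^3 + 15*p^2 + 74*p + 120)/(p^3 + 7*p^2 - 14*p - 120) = (p + 4)/(p - 4)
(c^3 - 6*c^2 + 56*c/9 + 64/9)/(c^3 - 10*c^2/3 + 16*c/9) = (3*c^2 - 10*c - 8)/(c*(3*c - 2))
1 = 1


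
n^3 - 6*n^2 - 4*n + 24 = (n - 6)*(n - 2)*(n + 2)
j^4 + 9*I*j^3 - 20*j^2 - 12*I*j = j*(j + I)*(j + 2*I)*(j + 6*I)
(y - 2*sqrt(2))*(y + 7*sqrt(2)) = y^2 + 5*sqrt(2)*y - 28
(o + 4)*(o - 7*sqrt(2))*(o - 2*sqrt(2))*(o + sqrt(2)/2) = o^4 - 17*sqrt(2)*o^3/2 + 4*o^3 - 34*sqrt(2)*o^2 + 19*o^2 + 14*sqrt(2)*o + 76*o + 56*sqrt(2)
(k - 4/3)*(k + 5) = k^2 + 11*k/3 - 20/3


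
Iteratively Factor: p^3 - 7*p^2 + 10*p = (p - 5)*(p^2 - 2*p) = (p - 5)*(p - 2)*(p)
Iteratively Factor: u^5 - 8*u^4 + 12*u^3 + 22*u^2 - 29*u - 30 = (u + 1)*(u^4 - 9*u^3 + 21*u^2 + u - 30) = (u + 1)^2*(u^3 - 10*u^2 + 31*u - 30) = (u - 5)*(u + 1)^2*(u^2 - 5*u + 6) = (u - 5)*(u - 3)*(u + 1)^2*(u - 2)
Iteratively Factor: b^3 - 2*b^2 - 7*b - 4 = (b - 4)*(b^2 + 2*b + 1) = (b - 4)*(b + 1)*(b + 1)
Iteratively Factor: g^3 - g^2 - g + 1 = (g + 1)*(g^2 - 2*g + 1) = (g - 1)*(g + 1)*(g - 1)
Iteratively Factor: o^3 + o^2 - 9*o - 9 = (o + 3)*(o^2 - 2*o - 3) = (o - 3)*(o + 3)*(o + 1)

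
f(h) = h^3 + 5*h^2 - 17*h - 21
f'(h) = 3*h^2 + 10*h - 17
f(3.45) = 20.93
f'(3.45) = 53.21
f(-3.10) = 49.96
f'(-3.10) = -19.17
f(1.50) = -31.88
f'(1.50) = 4.75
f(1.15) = -32.42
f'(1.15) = -1.53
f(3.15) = 6.32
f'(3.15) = 44.27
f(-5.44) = 58.46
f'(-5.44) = 17.38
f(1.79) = -29.67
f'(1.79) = 10.51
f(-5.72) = 52.68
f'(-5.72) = 23.96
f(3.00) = 0.00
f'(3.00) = 40.00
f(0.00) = -21.00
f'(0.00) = -17.00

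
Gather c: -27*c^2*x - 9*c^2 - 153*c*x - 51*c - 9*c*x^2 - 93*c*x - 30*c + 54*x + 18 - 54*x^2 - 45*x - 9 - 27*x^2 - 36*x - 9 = c^2*(-27*x - 9) + c*(-9*x^2 - 246*x - 81) - 81*x^2 - 27*x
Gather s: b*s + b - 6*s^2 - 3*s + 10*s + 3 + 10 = b - 6*s^2 + s*(b + 7) + 13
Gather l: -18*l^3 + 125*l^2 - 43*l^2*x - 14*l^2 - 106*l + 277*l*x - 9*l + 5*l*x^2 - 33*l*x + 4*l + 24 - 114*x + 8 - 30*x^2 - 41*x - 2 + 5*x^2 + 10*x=-18*l^3 + l^2*(111 - 43*x) + l*(5*x^2 + 244*x - 111) - 25*x^2 - 145*x + 30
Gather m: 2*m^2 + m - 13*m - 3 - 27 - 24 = 2*m^2 - 12*m - 54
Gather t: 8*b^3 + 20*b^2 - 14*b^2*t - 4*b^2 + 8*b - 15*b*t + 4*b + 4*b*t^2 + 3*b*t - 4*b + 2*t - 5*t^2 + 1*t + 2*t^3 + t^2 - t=8*b^3 + 16*b^2 + 8*b + 2*t^3 + t^2*(4*b - 4) + t*(-14*b^2 - 12*b + 2)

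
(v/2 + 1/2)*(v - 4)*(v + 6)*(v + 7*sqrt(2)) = v^4/2 + 3*v^3/2 + 7*sqrt(2)*v^3/2 - 11*v^2 + 21*sqrt(2)*v^2/2 - 77*sqrt(2)*v - 12*v - 84*sqrt(2)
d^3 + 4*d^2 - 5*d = d*(d - 1)*(d + 5)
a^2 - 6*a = a*(a - 6)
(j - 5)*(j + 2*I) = j^2 - 5*j + 2*I*j - 10*I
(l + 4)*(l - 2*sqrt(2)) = l^2 - 2*sqrt(2)*l + 4*l - 8*sqrt(2)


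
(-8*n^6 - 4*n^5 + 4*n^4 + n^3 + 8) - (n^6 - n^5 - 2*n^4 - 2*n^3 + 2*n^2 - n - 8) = -9*n^6 - 3*n^5 + 6*n^4 + 3*n^3 - 2*n^2 + n + 16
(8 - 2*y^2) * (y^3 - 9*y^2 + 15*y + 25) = -2*y^5 + 18*y^4 - 22*y^3 - 122*y^2 + 120*y + 200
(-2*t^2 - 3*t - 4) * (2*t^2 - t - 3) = -4*t^4 - 4*t^3 + t^2 + 13*t + 12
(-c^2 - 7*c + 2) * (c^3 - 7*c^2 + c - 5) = -c^5 + 50*c^3 - 16*c^2 + 37*c - 10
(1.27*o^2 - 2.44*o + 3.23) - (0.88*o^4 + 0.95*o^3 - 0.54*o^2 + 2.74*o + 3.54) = -0.88*o^4 - 0.95*o^3 + 1.81*o^2 - 5.18*o - 0.31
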